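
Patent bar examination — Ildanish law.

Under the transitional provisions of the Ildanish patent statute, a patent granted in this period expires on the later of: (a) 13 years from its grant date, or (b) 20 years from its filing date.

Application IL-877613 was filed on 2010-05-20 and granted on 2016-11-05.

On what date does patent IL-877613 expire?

(a) grant + 13 years → 5 November 2029.
(b) filing + 20 years → 20 May 2030.
Later of the two: 20 May 2030.

May 20, 2030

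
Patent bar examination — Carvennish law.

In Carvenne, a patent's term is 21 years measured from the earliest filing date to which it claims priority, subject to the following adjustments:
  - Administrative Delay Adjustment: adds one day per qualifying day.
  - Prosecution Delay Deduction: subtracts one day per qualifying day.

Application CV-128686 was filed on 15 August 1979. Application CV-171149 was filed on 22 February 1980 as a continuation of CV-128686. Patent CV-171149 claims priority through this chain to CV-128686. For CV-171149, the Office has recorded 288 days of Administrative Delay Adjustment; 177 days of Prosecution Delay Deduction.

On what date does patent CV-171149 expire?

Earliest priority filing: 15 August 1979.
Base term: 15 August 1979 + 21 years → 15 August 2000.
Administrative Delay Adjustment: +288 days → 30 May 2001.
Prosecution Delay Deduction: −177 days → 4 December 2000.

2000-12-04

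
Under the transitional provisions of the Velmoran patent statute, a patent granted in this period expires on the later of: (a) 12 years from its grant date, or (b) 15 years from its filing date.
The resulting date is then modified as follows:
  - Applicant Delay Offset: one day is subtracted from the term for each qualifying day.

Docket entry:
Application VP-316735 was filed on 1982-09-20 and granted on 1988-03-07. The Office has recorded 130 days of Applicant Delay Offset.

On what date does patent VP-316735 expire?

1999-10-29

(a) grant + 12 years → 7 March 2000.
(b) filing + 15 years → 20 September 1997.
Later of the two: 7 March 2000.
Applicant Delay Offset: −130 days → 29 October 1999.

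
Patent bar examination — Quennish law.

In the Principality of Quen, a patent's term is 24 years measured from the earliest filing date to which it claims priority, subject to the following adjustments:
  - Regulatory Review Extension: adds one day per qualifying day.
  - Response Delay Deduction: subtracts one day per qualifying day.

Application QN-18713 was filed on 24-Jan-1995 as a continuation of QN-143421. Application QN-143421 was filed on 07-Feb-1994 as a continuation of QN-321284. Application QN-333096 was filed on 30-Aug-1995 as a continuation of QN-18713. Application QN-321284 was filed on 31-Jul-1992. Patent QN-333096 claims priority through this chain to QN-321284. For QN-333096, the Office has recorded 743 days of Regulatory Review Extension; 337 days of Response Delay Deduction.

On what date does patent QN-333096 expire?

Earliest priority filing: 31 July 1992.
Base term: 31 July 1992 + 24 years → 31 July 2016.
Regulatory Review Extension: +743 days → 13 August 2018.
Response Delay Deduction: −337 days → 10 September 2017.

2017-09-10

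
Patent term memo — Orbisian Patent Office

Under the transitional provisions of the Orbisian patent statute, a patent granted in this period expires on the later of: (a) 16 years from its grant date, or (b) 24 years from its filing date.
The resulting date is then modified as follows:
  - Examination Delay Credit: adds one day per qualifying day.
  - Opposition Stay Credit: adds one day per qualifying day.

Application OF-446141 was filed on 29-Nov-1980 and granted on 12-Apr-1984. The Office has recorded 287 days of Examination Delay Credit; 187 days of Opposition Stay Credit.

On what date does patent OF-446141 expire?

2006-03-18

(a) grant + 16 years → 12 April 2000.
(b) filing + 24 years → 29 November 2004.
Later of the two: 29 November 2004.
Examination Delay Credit: +287 days → 12 September 2005.
Opposition Stay Credit: +187 days → 18 March 2006.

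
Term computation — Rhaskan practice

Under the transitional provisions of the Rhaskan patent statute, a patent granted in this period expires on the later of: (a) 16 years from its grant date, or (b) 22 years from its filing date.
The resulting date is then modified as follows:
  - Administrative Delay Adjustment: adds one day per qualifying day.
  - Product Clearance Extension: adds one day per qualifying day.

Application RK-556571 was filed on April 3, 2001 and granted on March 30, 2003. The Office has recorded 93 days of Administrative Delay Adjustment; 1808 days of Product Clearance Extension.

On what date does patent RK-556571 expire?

June 16, 2028

(a) grant + 16 years → 30 March 2019.
(b) filing + 22 years → 3 April 2023.
Later of the two: 3 April 2023.
Administrative Delay Adjustment: +93 days → 5 July 2023.
Product Clearance Extension: +1808 days → 16 June 2028.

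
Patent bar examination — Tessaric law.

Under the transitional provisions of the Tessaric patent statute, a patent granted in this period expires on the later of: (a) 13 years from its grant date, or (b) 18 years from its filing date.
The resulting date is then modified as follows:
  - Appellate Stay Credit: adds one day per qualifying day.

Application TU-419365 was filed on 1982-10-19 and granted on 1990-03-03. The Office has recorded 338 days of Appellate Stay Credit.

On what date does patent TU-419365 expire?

2004-02-04

(a) grant + 13 years → 3 March 2003.
(b) filing + 18 years → 19 October 2000.
Later of the two: 3 March 2003.
Appellate Stay Credit: +338 days → 4 February 2004.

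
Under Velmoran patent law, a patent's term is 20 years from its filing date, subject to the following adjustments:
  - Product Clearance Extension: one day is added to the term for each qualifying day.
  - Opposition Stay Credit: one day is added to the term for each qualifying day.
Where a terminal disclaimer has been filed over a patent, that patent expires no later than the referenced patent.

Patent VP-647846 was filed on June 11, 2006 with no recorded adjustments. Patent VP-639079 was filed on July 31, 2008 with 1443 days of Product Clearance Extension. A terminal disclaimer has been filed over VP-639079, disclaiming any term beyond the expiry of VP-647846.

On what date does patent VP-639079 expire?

June 11, 2026

Natural term of VP-639079:
  Base: filing + 20 years → 31 July 2028.
  Product Clearance Extension: +1443 days → 13 July 2032.
Expiry of referenced patent VP-647846:
  Base: filing + 20 years → 11 June 2026.
Terminal disclaimer: VP-639079 expires on the earlier of 13 July 2032 and 11 June 2026.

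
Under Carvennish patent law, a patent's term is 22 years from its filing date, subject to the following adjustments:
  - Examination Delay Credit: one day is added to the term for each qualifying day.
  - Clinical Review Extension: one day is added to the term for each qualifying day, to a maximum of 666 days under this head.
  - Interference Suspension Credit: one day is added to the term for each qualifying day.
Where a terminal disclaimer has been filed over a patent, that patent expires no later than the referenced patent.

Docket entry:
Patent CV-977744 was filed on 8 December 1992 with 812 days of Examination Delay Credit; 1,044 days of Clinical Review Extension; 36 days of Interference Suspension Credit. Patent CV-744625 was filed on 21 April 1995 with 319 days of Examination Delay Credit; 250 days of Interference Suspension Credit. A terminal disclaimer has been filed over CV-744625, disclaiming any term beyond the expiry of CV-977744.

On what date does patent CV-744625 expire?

November 11, 2018

Natural term of CV-744625:
  Base: filing + 22 years → 21 April 2017.
  Examination Delay Credit: +319 days → 6 March 2018.
  Interference Suspension Credit: +250 days → 11 November 2018.
Expiry of referenced patent CV-977744:
  Base: filing + 22 years → 8 December 2014.
  Examination Delay Credit: +812 days → 27 February 2017.
  Clinical Review Extension: 1044 days claimed exceeds the 666-day cap, so +666 days → 25 December 2018.
  Interference Suspension Credit: +36 days → 30 January 2019.
Terminal disclaimer: CV-744625 expires on the earlier of 11 November 2018 and 30 January 2019.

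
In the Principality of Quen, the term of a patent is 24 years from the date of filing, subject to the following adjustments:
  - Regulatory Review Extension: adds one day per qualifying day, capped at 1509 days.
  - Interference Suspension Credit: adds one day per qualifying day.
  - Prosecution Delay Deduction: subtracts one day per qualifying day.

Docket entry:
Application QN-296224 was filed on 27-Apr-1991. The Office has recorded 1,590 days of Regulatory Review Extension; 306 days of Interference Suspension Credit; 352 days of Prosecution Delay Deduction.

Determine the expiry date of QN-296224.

Base term: filing date + 24 years → 27 April 2015.
Regulatory Review Extension: 1590 days claimed exceeds the 1509-day cap, so +1509 days → 14 June 2019.
Interference Suspension Credit: +306 days → 15 April 2020.
Prosecution Delay Deduction: −352 days → 29 April 2019.

April 29, 2019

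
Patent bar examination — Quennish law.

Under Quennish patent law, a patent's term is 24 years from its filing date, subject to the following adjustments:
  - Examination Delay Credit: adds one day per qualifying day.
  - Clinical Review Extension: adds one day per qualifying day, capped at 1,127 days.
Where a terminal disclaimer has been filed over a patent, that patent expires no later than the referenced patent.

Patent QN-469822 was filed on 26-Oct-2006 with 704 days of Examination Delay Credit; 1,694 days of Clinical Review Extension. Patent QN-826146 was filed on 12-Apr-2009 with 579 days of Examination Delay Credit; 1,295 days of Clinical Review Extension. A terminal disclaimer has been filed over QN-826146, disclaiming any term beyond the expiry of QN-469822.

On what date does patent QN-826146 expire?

2035-10-31

Natural term of QN-826146:
  Base: filing + 24 years → 12 April 2033.
  Examination Delay Credit: +579 days → 12 November 2034.
  Clinical Review Extension: 1295 days claimed exceeds the 1127-day cap, so +1127 days → 13 December 2037.
Expiry of referenced patent QN-469822:
  Base: filing + 24 years → 26 October 2030.
  Examination Delay Credit: +704 days → 29 September 2032.
  Clinical Review Extension: 1694 days claimed exceeds the 1127-day cap, so +1127 days → 31 October 2035.
Terminal disclaimer: QN-826146 expires on the earlier of 13 December 2037 and 31 October 2035.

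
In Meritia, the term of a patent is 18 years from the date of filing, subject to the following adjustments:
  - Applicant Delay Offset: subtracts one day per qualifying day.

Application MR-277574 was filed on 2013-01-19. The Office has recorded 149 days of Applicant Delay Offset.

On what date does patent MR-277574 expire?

Base term: filing date + 18 years → 19 January 2031.
Applicant Delay Offset: −149 days → 23 August 2030.

August 23, 2030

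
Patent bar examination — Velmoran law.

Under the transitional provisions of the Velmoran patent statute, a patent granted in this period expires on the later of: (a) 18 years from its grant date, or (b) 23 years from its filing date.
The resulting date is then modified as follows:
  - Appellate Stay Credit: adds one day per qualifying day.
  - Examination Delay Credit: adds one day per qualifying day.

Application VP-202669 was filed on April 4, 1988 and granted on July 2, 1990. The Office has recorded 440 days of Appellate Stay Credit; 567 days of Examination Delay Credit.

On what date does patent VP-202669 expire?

2014-01-05

(a) grant + 18 years → 2 July 2008.
(b) filing + 23 years → 4 April 2011.
Later of the two: 4 April 2011.
Appellate Stay Credit: +440 days → 17 June 2012.
Examination Delay Credit: +567 days → 5 January 2014.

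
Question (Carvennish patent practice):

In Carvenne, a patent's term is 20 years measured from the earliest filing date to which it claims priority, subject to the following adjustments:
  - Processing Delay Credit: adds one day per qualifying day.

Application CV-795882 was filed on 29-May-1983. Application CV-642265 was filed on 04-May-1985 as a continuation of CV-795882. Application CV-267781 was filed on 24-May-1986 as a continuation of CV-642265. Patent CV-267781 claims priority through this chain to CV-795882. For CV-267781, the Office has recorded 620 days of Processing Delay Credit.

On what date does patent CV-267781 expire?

February 7, 2005

Earliest priority filing: 29 May 1983.
Base term: 29 May 1983 + 20 years → 29 May 2003.
Processing Delay Credit: +620 days → 7 February 2005.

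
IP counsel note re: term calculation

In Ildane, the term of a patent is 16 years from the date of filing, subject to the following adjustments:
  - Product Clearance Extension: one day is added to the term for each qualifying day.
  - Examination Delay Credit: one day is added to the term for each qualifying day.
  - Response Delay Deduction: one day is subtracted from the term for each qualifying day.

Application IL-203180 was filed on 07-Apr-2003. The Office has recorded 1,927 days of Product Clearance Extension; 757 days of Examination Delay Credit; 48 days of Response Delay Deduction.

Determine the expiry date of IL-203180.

Base term: filing date + 16 years → 7 April 2019.
Product Clearance Extension: +1927 days → 16 July 2024.
Examination Delay Credit: +757 days → 12 August 2026.
Response Delay Deduction: −48 days → 25 June 2026.

2026-06-25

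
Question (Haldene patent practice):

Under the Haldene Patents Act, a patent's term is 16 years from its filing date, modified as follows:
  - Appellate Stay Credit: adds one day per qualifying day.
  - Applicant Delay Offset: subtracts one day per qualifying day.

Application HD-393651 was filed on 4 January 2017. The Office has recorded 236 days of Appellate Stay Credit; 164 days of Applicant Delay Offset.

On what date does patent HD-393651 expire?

March 17, 2033

Base term: filing date + 16 years → 4 January 2033.
Appellate Stay Credit: +236 days → 28 August 2033.
Applicant Delay Offset: −164 days → 17 March 2033.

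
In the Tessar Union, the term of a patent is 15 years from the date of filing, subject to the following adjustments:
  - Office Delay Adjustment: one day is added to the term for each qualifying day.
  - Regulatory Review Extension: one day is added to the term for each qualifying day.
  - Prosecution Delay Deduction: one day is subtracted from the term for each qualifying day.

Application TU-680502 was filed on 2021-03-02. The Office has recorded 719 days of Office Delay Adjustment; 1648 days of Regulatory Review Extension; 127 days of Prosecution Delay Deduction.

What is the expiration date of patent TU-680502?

April 20, 2042

Base term: filing date + 15 years → 2 March 2036.
Office Delay Adjustment: +719 days → 19 February 2038.
Regulatory Review Extension: +1648 days → 25 August 2042.
Prosecution Delay Deduction: −127 days → 20 April 2042.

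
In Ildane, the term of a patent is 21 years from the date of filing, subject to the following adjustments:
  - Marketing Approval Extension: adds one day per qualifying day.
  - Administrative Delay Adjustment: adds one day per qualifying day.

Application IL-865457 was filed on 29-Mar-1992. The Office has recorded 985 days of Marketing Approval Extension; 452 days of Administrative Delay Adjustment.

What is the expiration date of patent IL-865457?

Base term: filing date + 21 years → 29 March 2013.
Marketing Approval Extension: +985 days → 9 December 2015.
Administrative Delay Adjustment: +452 days → 5 March 2017.

2017-03-05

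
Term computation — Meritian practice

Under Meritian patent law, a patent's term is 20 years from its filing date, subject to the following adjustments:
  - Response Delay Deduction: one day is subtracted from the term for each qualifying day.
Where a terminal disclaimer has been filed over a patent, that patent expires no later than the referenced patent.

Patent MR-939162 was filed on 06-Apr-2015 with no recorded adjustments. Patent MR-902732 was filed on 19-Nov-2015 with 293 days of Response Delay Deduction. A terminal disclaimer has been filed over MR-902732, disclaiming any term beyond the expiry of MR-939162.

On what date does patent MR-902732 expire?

Natural term of MR-902732:
  Base: filing + 20 years → 19 November 2035.
  Response Delay Deduction: −293 days → 30 January 2035.
Expiry of referenced patent MR-939162:
  Base: filing + 20 years → 6 April 2035.
Terminal disclaimer: MR-902732 expires on the earlier of 30 January 2035 and 6 April 2035.

2035-01-30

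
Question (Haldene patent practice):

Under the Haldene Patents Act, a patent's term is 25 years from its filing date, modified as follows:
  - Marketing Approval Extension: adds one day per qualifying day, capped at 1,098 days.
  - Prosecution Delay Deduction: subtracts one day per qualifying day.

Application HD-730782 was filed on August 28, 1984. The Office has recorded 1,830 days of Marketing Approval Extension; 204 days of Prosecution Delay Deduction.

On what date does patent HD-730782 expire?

2012-02-08

Base term: filing date + 25 years → 28 August 2009.
Marketing Approval Extension: 1830 days claimed exceeds the 1098-day cap, so +1098 days → 30 August 2012.
Prosecution Delay Deduction: −204 days → 8 February 2012.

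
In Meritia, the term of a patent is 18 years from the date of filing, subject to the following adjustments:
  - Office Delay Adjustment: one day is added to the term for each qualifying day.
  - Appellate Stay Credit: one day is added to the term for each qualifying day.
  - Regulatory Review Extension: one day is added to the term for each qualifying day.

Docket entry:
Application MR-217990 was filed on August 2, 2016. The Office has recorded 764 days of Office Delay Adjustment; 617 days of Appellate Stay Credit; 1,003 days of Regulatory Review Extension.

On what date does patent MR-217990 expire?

Base term: filing date + 18 years → 2 August 2034.
Office Delay Adjustment: +764 days → 4 September 2036.
Appellate Stay Credit: +617 days → 14 May 2038.
Regulatory Review Extension: +1003 days → 10 February 2041.

February 10, 2041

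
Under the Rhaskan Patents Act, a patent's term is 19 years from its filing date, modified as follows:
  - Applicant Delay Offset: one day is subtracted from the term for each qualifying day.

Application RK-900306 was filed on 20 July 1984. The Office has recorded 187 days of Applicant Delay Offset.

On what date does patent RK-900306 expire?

2003-01-14

Base term: filing date + 19 years → 20 July 2003.
Applicant Delay Offset: −187 days → 14 January 2003.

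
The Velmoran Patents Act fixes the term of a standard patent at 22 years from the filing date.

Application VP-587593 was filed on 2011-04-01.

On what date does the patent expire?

2033-04-01

Filing date + 22 years → 1 April 2033.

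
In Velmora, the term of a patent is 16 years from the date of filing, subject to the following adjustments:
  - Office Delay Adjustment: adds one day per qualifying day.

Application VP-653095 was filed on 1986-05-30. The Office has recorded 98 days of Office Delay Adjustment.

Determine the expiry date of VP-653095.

Base term: filing date + 16 years → 30 May 2002.
Office Delay Adjustment: +98 days → 5 September 2002.

2002-09-05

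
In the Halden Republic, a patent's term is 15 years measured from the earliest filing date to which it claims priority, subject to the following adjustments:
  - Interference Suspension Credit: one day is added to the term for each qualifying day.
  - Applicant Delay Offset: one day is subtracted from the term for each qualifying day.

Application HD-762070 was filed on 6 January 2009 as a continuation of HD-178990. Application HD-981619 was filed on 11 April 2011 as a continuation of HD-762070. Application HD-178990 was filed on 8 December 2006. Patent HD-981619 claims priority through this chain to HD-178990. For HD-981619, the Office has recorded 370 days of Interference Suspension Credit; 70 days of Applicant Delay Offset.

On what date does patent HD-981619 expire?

2022-10-04

Earliest priority filing: 8 December 2006.
Base term: 8 December 2006 + 15 years → 8 December 2021.
Interference Suspension Credit: +370 days → 13 December 2022.
Applicant Delay Offset: −70 days → 4 October 2022.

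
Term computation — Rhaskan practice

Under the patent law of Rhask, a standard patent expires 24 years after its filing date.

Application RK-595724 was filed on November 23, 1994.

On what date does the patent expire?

2018-11-23

Filing date + 24 years → 23 November 2018.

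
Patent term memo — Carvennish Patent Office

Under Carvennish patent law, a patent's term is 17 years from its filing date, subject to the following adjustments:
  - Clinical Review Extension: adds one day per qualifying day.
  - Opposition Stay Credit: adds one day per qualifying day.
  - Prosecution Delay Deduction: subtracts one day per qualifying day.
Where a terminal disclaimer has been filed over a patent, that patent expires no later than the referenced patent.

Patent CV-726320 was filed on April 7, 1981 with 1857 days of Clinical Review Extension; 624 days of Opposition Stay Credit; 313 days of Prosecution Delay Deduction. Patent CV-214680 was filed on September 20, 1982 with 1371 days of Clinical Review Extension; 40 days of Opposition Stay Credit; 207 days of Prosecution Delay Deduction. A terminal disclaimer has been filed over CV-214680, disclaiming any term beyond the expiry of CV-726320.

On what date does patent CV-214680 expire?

2003-01-06

Natural term of CV-214680:
  Base: filing + 17 years → 20 September 1999.
  Clinical Review Extension: +1371 days → 22 June 2003.
  Opposition Stay Credit: +40 days → 1 August 2003.
  Prosecution Delay Deduction: −207 days → 6 January 2003.
Expiry of referenced patent CV-726320:
  Base: filing + 17 years → 7 April 1998.
  Clinical Review Extension: +1857 days → 8 May 2003.
  Opposition Stay Credit: +624 days → 21 January 2005.
  Prosecution Delay Deduction: −313 days → 14 March 2004.
Terminal disclaimer: CV-214680 expires on the earlier of 6 January 2003 and 14 March 2004.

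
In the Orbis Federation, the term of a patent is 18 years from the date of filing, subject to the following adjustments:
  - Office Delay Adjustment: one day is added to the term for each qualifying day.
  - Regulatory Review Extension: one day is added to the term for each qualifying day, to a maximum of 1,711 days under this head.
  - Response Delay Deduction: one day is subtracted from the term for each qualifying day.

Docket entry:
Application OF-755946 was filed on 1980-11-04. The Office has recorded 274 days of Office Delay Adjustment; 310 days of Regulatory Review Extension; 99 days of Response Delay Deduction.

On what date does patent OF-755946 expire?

Base term: filing date + 18 years → 4 November 1998.
Office Delay Adjustment: +274 days → 5 August 1999.
Regulatory Review Extension: 310 days (within the 1711-day cap) → +310 days → 10 June 2000.
Response Delay Deduction: −99 days → 3 March 2000.

2000-03-03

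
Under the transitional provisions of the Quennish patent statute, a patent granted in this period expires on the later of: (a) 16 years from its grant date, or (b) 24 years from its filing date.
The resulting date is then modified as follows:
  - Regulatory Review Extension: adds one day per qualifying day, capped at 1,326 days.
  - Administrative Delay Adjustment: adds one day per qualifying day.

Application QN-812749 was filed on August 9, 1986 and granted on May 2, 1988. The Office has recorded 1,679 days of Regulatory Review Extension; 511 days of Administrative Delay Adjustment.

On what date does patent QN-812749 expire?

2015-08-20

(a) grant + 16 years → 2 May 2004.
(b) filing + 24 years → 9 August 2010.
Later of the two: 9 August 2010.
Regulatory Review Extension: 1679 days claimed exceeds the 1326-day cap, so +1326 days → 27 March 2014.
Administrative Delay Adjustment: +511 days → 20 August 2015.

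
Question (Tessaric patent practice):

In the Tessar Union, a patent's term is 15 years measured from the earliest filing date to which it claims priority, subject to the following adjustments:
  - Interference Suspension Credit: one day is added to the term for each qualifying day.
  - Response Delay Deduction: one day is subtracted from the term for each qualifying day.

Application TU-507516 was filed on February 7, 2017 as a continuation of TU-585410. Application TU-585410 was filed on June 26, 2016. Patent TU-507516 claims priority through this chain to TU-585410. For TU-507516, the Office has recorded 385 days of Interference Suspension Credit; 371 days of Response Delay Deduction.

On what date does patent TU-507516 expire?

Earliest priority filing: 26 June 2016.
Base term: 26 June 2016 + 15 years → 26 June 2031.
Interference Suspension Credit: +385 days → 15 July 2032.
Response Delay Deduction: −371 days → 10 July 2031.

2031-07-10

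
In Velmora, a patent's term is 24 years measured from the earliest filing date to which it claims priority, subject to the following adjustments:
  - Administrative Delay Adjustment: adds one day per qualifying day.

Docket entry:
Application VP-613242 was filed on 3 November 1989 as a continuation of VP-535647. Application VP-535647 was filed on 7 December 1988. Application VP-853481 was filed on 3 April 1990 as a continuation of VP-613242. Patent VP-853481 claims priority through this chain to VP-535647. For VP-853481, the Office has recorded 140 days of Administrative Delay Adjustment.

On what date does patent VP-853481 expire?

Earliest priority filing: 7 December 1988.
Base term: 7 December 1988 + 24 years → 7 December 2012.
Administrative Delay Adjustment: +140 days → 26 April 2013.

2013-04-26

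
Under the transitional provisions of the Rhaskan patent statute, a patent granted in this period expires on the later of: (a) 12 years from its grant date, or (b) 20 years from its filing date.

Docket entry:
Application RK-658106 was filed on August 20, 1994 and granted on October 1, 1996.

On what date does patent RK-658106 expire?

(a) grant + 12 years → 1 October 2008.
(b) filing + 20 years → 20 August 2014.
Later of the two: 20 August 2014.

2014-08-20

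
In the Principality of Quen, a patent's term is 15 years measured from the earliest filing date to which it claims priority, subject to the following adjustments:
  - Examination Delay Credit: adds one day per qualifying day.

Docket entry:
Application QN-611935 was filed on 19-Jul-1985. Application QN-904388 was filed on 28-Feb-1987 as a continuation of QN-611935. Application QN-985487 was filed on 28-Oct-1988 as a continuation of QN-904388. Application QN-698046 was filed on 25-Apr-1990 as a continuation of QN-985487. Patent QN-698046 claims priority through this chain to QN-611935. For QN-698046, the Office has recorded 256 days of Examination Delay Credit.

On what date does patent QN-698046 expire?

April 1, 2001

Earliest priority filing: 19 July 1985.
Base term: 19 July 1985 + 15 years → 19 July 2000.
Examination Delay Credit: +256 days → 1 April 2001.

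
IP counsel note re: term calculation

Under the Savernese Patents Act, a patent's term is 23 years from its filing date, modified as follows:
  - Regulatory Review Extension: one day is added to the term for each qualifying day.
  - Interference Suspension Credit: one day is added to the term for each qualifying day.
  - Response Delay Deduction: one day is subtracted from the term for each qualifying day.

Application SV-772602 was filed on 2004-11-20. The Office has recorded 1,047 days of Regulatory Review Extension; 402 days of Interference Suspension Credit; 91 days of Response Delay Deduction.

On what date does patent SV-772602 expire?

Base term: filing date + 23 years → 20 November 2027.
Regulatory Review Extension: +1047 days → 2 October 2030.
Interference Suspension Credit: +402 days → 8 November 2031.
Response Delay Deduction: −91 days → 9 August 2031.

August 9, 2031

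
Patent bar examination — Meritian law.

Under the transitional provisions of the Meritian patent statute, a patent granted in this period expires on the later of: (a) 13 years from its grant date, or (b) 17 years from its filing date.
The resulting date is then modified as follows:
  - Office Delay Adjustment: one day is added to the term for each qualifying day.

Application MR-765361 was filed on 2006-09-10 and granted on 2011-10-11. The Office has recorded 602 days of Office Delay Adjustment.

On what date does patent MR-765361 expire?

2026-06-05

(a) grant + 13 years → 11 October 2024.
(b) filing + 17 years → 10 September 2023.
Later of the two: 11 October 2024.
Office Delay Adjustment: +602 days → 5 June 2026.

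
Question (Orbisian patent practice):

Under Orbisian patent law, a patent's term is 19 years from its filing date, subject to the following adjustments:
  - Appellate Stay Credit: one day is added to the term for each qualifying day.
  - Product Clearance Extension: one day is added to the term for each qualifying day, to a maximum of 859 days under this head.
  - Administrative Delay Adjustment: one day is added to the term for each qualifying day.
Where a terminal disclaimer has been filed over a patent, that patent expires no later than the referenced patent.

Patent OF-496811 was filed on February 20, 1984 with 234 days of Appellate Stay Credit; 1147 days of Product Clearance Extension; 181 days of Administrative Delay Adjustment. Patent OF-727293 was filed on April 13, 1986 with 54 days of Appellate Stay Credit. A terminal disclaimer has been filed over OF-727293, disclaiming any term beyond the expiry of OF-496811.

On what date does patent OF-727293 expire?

Natural term of OF-727293:
  Base: filing + 19 years → 13 April 2005.
  Appellate Stay Credit: +54 days → 6 June 2005.
Expiry of referenced patent OF-496811:
  Base: filing + 19 years → 20 February 2003.
  Appellate Stay Credit: +234 days → 12 October 2003.
  Product Clearance Extension: 1147 days claimed exceeds the 859-day cap, so +859 days → 17 February 2006.
  Administrative Delay Adjustment: +181 days → 17 August 2006.
Terminal disclaimer: OF-727293 expires on the earlier of 6 June 2005 and 17 August 2006.

2005-06-06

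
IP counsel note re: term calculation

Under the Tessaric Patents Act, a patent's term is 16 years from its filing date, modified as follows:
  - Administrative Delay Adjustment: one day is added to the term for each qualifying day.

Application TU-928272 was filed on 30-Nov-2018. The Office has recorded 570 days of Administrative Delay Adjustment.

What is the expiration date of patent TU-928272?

2036-06-22

Base term: filing date + 16 years → 30 November 2034.
Administrative Delay Adjustment: +570 days → 22 June 2036.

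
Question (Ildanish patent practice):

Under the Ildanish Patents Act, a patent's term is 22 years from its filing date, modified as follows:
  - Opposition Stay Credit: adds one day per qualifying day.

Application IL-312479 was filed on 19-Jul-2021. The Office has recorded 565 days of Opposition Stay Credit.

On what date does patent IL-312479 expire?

February 3, 2045

Base term: filing date + 22 years → 19 July 2043.
Opposition Stay Credit: +565 days → 3 February 2045.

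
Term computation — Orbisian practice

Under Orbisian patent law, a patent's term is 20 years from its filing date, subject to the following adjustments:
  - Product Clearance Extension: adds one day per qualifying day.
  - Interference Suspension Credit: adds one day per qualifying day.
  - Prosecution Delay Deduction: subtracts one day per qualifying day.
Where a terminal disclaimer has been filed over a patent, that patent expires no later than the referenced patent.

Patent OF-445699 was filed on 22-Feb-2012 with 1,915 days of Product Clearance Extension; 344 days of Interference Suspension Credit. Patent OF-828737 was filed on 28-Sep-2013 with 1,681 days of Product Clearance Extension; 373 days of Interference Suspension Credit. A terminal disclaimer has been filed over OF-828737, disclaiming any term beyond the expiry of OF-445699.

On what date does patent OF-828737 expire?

April 30, 2038

Natural term of OF-828737:
  Base: filing + 20 years → 28 September 2033.
  Product Clearance Extension: +1681 days → 6 May 2038.
  Interference Suspension Credit: +373 days → 14 May 2039.
Expiry of referenced patent OF-445699:
  Base: filing + 20 years → 22 February 2032.
  Product Clearance Extension: +1915 days → 21 May 2037.
  Interference Suspension Credit: +344 days → 30 April 2038.
Terminal disclaimer: OF-828737 expires on the earlier of 14 May 2039 and 30 April 2038.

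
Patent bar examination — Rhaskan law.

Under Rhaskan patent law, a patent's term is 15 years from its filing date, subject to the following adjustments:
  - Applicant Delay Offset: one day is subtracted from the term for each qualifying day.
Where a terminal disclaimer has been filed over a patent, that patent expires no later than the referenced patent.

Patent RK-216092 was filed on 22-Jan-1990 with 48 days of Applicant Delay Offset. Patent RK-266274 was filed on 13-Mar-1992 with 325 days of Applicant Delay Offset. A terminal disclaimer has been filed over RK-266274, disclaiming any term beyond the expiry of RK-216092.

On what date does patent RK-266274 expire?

Natural term of RK-266274:
  Base: filing + 15 years → 13 March 2007.
  Applicant Delay Offset: −325 days → 22 April 2006.
Expiry of referenced patent RK-216092:
  Base: filing + 15 years → 22 January 2005.
  Applicant Delay Offset: −48 days → 5 December 2004.
Terminal disclaimer: RK-266274 expires on the earlier of 22 April 2006 and 5 December 2004.

December 5, 2004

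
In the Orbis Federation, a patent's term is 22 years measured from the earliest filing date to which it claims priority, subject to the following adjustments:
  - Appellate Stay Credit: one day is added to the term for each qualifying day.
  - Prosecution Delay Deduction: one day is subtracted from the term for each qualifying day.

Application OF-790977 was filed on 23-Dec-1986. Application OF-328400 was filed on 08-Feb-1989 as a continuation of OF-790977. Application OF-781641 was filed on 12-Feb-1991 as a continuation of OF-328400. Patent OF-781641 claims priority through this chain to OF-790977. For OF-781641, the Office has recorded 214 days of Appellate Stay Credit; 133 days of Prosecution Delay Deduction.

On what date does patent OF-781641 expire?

March 14, 2009

Earliest priority filing: 23 December 1986.
Base term: 23 December 1986 + 22 years → 23 December 2008.
Appellate Stay Credit: +214 days → 25 July 2009.
Prosecution Delay Deduction: −133 days → 14 March 2009.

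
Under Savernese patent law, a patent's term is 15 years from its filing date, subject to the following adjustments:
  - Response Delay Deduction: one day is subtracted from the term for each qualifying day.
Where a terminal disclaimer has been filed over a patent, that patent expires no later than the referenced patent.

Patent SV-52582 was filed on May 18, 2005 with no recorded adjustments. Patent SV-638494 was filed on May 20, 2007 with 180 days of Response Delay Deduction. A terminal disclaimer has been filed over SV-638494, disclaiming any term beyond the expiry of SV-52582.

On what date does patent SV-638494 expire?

May 18, 2020

Natural term of SV-638494:
  Base: filing + 15 years → 20 May 2022.
  Response Delay Deduction: −180 days → 21 November 2021.
Expiry of referenced patent SV-52582:
  Base: filing + 15 years → 18 May 2020.
Terminal disclaimer: SV-638494 expires on the earlier of 21 November 2021 and 18 May 2020.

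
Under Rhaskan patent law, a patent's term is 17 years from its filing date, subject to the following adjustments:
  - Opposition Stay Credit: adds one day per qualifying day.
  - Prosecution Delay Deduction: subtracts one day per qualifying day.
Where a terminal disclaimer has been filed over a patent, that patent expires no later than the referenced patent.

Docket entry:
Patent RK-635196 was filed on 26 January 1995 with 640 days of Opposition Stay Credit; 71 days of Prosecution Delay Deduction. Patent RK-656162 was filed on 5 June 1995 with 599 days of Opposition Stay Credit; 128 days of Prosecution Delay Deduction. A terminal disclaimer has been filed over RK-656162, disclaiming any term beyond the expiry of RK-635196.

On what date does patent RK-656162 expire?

Natural term of RK-656162:
  Base: filing + 17 years → 5 June 2012.
  Opposition Stay Credit: +599 days → 25 January 2014.
  Prosecution Delay Deduction: −128 days → 19 September 2013.
Expiry of referenced patent RK-635196:
  Base: filing + 17 years → 26 January 2012.
  Opposition Stay Credit: +640 days → 27 October 2013.
  Prosecution Delay Deduction: −71 days → 17 August 2013.
Terminal disclaimer: RK-656162 expires on the earlier of 19 September 2013 and 17 August 2013.

August 17, 2013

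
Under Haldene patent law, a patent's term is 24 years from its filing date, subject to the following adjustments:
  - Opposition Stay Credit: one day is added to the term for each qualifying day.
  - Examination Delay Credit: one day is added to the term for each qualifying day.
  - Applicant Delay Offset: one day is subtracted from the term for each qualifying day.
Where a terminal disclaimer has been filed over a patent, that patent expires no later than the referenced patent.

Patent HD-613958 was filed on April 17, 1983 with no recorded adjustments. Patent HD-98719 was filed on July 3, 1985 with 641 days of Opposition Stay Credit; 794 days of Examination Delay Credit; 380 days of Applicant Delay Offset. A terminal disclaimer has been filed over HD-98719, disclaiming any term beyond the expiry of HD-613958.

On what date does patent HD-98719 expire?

April 17, 2007

Natural term of HD-98719:
  Base: filing + 24 years → 3 July 2009.
  Opposition Stay Credit: +641 days → 5 April 2011.
  Examination Delay Credit: +794 days → 7 June 2013.
  Applicant Delay Offset: −380 days → 23 May 2012.
Expiry of referenced patent HD-613958:
  Base: filing + 24 years → 17 April 2007.
Terminal disclaimer: HD-98719 expires on the earlier of 23 May 2012 and 17 April 2007.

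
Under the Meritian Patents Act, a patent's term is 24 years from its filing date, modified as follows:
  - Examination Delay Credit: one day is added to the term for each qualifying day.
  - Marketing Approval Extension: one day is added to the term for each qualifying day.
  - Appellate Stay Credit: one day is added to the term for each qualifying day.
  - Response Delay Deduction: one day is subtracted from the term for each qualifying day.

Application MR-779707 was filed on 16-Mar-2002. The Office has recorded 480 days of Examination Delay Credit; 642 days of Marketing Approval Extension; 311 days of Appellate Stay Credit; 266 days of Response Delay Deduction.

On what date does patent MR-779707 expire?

Base term: filing date + 24 years → 16 March 2026.
Examination Delay Credit: +480 days → 9 July 2027.
Marketing Approval Extension: +642 days → 11 April 2029.
Appellate Stay Credit: +311 days → 16 February 2030.
Response Delay Deduction: −266 days → 26 May 2029.

May 26, 2029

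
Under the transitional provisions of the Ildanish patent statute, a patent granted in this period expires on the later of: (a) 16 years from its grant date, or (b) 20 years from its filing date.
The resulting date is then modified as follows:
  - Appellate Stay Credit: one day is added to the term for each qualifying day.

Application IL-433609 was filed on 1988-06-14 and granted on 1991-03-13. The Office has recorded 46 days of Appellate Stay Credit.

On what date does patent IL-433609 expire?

(a) grant + 16 years → 13 March 2007.
(b) filing + 20 years → 14 June 2008.
Later of the two: 14 June 2008.
Appellate Stay Credit: +46 days → 30 July 2008.

2008-07-30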